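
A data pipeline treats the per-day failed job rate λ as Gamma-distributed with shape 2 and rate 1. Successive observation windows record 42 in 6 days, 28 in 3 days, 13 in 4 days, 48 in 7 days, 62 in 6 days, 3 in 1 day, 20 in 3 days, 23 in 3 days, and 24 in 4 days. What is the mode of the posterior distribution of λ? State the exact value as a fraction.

132/19

Total count: 42 + 28 + 13 + 48 + 62 + 3 + 20 + 23 + 24 = 263.
Total exposure: 6 + 3 + 4 + 7 + 6 + 1 + 3 + 3 + 4 = 37 days.
By Gamma–Poisson conjugacy, the posterior is Gamma(α + Σx, β + Σt) = Gamma(2 + 263, 1 + 37) = Gamma(265, 38).
Posterior mode = (α'−1)/β' = 264/38 = 132/19.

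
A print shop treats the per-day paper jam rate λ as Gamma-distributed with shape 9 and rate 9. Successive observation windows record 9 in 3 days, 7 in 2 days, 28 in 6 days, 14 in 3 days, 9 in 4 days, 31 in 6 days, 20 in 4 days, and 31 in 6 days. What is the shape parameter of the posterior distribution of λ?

Total count: 9 + 7 + 28 + 14 + 9 + 31 + 20 + 31 = 149.
Total exposure: 3 + 2 + 6 + 3 + 4 + 6 + 4 + 6 = 34 days.
Conjugate update: add total count to the shape and total exposure to the rate, giving Gamma(158, 43).

158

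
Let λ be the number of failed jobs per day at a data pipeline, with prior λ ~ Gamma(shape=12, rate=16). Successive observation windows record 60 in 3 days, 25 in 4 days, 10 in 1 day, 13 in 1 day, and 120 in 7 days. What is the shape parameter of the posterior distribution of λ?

Total count: 60 + 25 + 10 + 13 + 120 = 228.
Total exposure: 3 + 4 + 1 + 1 + 7 = 16 days.
Gamma(α, β) with Poisson data over total exposure Σt gives posterior Gamma(α+Σx, β+Σt) = Gamma(240, 32).

240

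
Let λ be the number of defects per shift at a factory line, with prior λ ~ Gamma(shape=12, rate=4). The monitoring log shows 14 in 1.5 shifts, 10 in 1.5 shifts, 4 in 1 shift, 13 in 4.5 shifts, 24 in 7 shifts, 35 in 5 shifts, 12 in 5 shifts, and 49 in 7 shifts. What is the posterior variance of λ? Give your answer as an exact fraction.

Total count: 14 + 10 + 4 + 13 + 24 + 35 + 12 + 49 = 161.
Total exposure: 1.5 + 1.5 + 1 + 4.5 + 7 + 5 + 5 + 7 = 32.5 shifts.
The Gamma prior is conjugate for the Poisson rate, so λ | data ~ Gamma(12+161, 4+32.5) = Gamma(173, 73/2).
Posterior variance = α'/β'² = 173/(5329/4) = 692/5329.

692/5329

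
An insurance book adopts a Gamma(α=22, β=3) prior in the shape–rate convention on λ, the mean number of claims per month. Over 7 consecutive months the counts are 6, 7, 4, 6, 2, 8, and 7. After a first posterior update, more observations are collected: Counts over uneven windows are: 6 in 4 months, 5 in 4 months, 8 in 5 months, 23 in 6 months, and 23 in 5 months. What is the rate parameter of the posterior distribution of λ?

34

Total count: 6 + 7 + 4 + 6 + 2 + 8 + 7 = 40.
Total exposure: 7 months.
After the first batch: Gamma(22 + 40, 3 + 7) = Gamma(62, 10).
Total count: 6 + 5 + 8 + 23 + 23 = 65.
Total exposure: 4 + 4 + 5 + 6 + 5 = 24 months.
After the second batch: Gamma(62 + 65, 10 + 24) = Gamma(127, 34).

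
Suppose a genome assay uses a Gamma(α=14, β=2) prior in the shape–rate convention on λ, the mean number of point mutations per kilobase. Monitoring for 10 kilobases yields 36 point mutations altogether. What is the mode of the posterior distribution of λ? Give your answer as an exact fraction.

Total count 36 over total exposure 10 kilobases.
The Gamma prior is conjugate for the Poisson rate, so λ | data ~ Gamma(14+36, 2+10) = Gamma(50, 12).
Posterior mode = (α'−1)/β' = 49/12.

49/12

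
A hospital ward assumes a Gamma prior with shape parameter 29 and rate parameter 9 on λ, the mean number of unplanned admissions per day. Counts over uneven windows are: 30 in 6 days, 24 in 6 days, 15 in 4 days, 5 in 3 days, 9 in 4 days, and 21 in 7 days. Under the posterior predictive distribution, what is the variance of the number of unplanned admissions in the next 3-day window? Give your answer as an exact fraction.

1862/169

Total count: 30 + 24 + 15 + 5 + 9 + 21 = 104.
Total exposure: 6 + 6 + 4 + 3 + 4 + 7 = 30 days.
Gamma(α, β) with Poisson data over total exposure Σt gives posterior Gamma(α+Σx, β+Σt) = Gamma(133, 39).
The posterior predictive for a window of length T is Negative Binomial with variance T·α'·(β'+T)/β'² = 3·133·42/1521 = 1862/169.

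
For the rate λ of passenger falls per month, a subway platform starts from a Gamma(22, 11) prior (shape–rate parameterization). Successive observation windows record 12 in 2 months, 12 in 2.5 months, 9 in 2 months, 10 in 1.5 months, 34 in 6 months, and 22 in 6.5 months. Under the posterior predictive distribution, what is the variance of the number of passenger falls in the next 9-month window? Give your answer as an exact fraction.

Total count: 12 + 12 + 9 + 10 + 34 + 22 = 99.
Total exposure: 2 + 2.5 + 2 + 1.5 + 6 + 6.5 = 20.5 months.
Gamma(α, β) with Poisson data over total exposure Σt gives posterior Gamma(α+Σx, β+Σt) = Gamma(121, 63/2).
The posterior predictive for a window of length T is Negative Binomial with variance T·α'·(β'+T)/β'² = 9·121·(81/2)/(3969/4) = 2178/49.

2178/49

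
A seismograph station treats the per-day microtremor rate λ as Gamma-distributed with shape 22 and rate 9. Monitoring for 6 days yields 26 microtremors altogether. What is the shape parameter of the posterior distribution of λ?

Total count 26 over total exposure 6 days.
Conjugate update: add total count to the shape and total exposure to the rate, giving Gamma(48, 15).

48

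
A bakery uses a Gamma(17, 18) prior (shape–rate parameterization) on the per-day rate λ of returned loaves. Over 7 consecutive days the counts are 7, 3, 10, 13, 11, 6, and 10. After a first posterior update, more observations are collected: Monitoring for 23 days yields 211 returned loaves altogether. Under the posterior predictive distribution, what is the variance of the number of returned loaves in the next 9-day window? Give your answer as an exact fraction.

Total count: 7 + 3 + 10 + 13 + 11 + 6 + 10 = 60.
Total exposure: 7 days.
After the first batch: Gamma(17 + 60, 18 + 7) = Gamma(77, 25).
Total count 211 over total exposure 23 days.
After the second batch: Gamma(77 + 211, 25 + 23) = Gamma(288, 48).
The posterior predictive for a window of length T is Negative Binomial with variance T·α'·(β'+T)/β'² = 9·288·57/2304 = 513/8.

513/8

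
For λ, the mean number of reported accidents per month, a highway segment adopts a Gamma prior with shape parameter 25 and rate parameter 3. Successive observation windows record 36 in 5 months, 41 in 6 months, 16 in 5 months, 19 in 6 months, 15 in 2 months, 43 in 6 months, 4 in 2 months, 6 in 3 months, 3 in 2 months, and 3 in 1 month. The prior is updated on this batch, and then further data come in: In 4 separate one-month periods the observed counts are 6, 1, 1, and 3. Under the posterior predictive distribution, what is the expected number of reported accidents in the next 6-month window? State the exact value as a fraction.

148/5

Total count: 36 + 41 + 16 + 19 + 15 + 43 + 4 + 6 + 3 + 3 = 186.
Total exposure: 5 + 6 + 5 + 6 + 2 + 6 + 2 + 3 + 2 + 1 = 38 months.
After the first batch: Gamma(25 + 186, 3 + 38) = Gamma(211, 41).
Total count: 6 + 1 + 1 + 3 = 11.
Total exposure: 4 months.
After the second batch: Gamma(211 + 11, 41 + 4) = Gamma(222, 45).
Predictive mean over a 6-month window = T·E[λ|data] = 6·222/45 = 148/5.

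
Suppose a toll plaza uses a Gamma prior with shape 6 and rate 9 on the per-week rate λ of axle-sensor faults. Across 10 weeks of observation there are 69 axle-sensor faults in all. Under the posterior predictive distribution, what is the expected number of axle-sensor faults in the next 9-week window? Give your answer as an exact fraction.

Total count 69 over total exposure 10 weeks.
Posterior: α' = 6 + 69 = 75, β' = 9 + 10 = 19.
Predictive mean over a 9-week window = T·E[λ|data] = 9·75/19 = 675/19.

675/19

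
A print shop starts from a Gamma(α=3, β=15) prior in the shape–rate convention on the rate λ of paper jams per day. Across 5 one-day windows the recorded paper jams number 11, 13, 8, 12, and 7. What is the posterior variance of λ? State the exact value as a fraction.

Total count: 11 + 13 + 8 + 12 + 7 = 51.
Total exposure: 5 days.
Gamma(α, β) with Poisson data over total exposure Σt gives posterior Gamma(α+Σx, β+Σt) = Gamma(54, 20).
Posterior variance = α'/β'² = 54/400 = 27/200.

27/200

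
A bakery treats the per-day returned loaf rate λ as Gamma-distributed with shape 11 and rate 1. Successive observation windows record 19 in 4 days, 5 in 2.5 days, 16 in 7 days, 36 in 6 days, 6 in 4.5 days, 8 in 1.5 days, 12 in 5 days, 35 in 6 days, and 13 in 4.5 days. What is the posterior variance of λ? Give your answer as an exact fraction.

23/252

Total count: 19 + 5 + 16 + 36 + 6 + 8 + 12 + 35 + 13 = 150.
Total exposure: 4 + 2.5 + 7 + 6 + 4.5 + 1.5 + 5 + 6 + 4.5 = 41 days.
Conjugate update: add total count to the shape and total exposure to the rate, giving Gamma(161, 42).
Posterior variance = α'/β'² = 161/1764 = 23/252.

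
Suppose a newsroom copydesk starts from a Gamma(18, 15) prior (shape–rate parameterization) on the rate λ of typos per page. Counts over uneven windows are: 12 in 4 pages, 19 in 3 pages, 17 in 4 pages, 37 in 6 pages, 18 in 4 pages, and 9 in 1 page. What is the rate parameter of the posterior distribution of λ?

37

Total count: 12 + 19 + 17 + 37 + 18 + 9 = 112.
Total exposure: 4 + 3 + 4 + 6 + 4 + 1 = 22 pages.
By Gamma–Poisson conjugacy, the posterior is Gamma(α + Σx, β + Σt) = Gamma(18 + 112, 15 + 22) = Gamma(130, 37).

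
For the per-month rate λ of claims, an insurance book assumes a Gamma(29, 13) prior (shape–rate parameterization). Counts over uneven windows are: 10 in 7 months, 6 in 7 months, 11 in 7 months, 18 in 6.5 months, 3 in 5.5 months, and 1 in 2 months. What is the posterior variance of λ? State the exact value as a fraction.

13/384

Total count: 10 + 6 + 11 + 18 + 3 + 1 = 49.
Total exposure: 7 + 7 + 7 + 6.5 + 5.5 + 2 = 35 months.
Conjugate update: add total count to the shape and total exposure to the rate, giving Gamma(78, 48).
Posterior variance = α'/β'² = 78/2304 = 13/384.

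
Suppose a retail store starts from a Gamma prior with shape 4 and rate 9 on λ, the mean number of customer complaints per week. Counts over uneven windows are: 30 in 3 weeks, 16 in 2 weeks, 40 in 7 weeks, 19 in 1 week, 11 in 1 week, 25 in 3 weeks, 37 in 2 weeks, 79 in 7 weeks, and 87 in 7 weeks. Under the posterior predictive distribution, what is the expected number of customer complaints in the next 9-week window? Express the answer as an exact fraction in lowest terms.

Total count: 30 + 16 + 40 + 19 + 11 + 25 + 37 + 79 + 87 = 344.
Total exposure: 3 + 2 + 7 + 1 + 1 + 3 + 2 + 7 + 7 = 33 weeks.
Conjugate update: add total count to the shape and total exposure to the rate, giving Gamma(348, 42).
Predictive mean over a 9-week window = T·E[λ|data] = 9·348/42 = 522/7.

522/7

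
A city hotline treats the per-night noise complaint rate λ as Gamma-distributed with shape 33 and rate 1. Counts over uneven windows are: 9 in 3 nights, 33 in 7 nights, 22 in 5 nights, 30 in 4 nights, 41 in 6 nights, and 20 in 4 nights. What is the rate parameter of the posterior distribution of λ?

30

Total count: 9 + 33 + 22 + 30 + 41 + 20 = 155.
Total exposure: 3 + 7 + 5 + 4 + 6 + 4 = 29 nights.
Gamma(α, β) with Poisson data over total exposure Σt gives posterior Gamma(α+Σx, β+Σt) = Gamma(188, 30).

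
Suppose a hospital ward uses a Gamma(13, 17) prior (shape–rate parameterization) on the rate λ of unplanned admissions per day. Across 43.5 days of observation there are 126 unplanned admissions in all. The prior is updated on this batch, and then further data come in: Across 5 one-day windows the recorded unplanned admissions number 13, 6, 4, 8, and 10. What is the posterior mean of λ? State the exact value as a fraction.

360/131

Total count 126 over total exposure 43.5 days.
After the first batch: Gamma(13 + 126, 17 + 43.5) = Gamma(139, 121/2).
Total count: 13 + 6 + 4 + 8 + 10 = 41.
Total exposure: 5 days.
After the second batch: Gamma(139 + 41, 121/2 + 5) = Gamma(180, 131/2).
Posterior mean = α'/β' = 180/(131/2) = 360/131.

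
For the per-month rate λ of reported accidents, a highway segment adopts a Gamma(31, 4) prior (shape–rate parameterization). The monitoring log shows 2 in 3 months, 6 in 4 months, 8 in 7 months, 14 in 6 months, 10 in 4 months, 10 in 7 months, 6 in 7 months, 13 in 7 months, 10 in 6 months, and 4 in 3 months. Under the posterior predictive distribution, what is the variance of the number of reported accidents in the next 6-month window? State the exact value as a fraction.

Total count: 2 + 6 + 8 + 14 + 10 + 10 + 6 + 13 + 10 + 4 = 83.
Total exposure: 3 + 4 + 7 + 6 + 4 + 7 + 7 + 7 + 6 + 3 = 54 months.
Gamma(α, β) with Poisson data over total exposure Σt gives posterior Gamma(α+Σx, β+Σt) = Gamma(114, 58).
The posterior predictive for a window of length T is Negative Binomial with variance T·α'·(β'+T)/β'² = 6·114·64/3364 = 10944/841.

10944/841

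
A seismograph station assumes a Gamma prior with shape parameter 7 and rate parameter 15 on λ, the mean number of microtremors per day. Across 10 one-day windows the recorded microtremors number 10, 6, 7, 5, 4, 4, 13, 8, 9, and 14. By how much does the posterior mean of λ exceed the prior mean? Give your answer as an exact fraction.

Total count: 10 + 6 + 7 + 5 + 4 + 4 + 13 + 8 + 9 + 14 = 80.
Total exposure: 10 days.
The Gamma prior is conjugate for the Poisson rate, so λ | data ~ Gamma(7+80, 15+10) = Gamma(87, 25).
Posterior mean = 87/25 = 87/25; prior mean = 7/15 = 7/15. Difference = 87/25 − 7/15 = 226/75.

226/75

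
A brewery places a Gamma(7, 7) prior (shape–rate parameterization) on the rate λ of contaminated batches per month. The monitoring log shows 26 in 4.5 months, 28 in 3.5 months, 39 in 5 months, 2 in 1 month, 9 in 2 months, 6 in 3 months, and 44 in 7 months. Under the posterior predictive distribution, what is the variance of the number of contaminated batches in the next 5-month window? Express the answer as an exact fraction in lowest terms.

30590/1089

Total count: 26 + 28 + 39 + 2 + 9 + 6 + 44 = 154.
Total exposure: 4.5 + 3.5 + 5 + 1 + 2 + 3 + 7 = 26 months.
By Gamma–Poisson conjugacy, the posterior is Gamma(α + Σx, β + Σt) = Gamma(7 + 154, 7 + 26) = Gamma(161, 33).
The posterior predictive for a window of length T is Negative Binomial with variance T·α'·(β'+T)/β'² = 5·161·38/1089 = 30590/1089.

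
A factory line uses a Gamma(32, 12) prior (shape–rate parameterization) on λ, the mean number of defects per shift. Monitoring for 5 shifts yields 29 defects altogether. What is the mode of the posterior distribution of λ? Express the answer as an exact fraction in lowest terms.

Total count 29 over total exposure 5 shifts.
Posterior: α' = 32 + 29 = 61, β' = 12 + 5 = 17.
Posterior mode = (α'−1)/β' = 60/17.

60/17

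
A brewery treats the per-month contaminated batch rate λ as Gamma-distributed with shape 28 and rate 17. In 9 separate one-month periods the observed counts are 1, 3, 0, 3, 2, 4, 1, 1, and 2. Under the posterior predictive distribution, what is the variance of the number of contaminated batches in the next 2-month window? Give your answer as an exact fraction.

Total count: 1 + 3 + 0 + 3 + 2 + 4 + 1 + 1 + 2 = 17.
Total exposure: 9 months.
Posterior: α' = 28 + 17 = 45, β' = 17 + 9 = 26.
The posterior predictive for a window of length T is Negative Binomial with variance T·α'·(β'+T)/β'² = 2·45·28/676 = 630/169.

630/169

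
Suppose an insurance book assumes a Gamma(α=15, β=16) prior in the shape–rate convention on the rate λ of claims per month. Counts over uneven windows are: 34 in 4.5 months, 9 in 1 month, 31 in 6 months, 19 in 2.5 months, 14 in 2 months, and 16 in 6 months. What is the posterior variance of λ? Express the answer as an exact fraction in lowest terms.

Total count: 34 + 9 + 31 + 19 + 14 + 16 = 123.
Total exposure: 4.5 + 1 + 6 + 2.5 + 2 + 6 = 22 months.
Posterior: α' = 15 + 123 = 138, β' = 16 + 22 = 38.
Posterior variance = α'/β'² = 138/1444 = 69/722.

69/722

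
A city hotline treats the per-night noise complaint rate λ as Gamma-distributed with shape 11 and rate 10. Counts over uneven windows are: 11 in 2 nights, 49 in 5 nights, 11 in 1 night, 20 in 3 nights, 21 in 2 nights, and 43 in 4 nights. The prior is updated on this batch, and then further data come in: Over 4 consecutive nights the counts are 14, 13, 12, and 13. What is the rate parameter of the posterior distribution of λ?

31

Total count: 11 + 49 + 11 + 20 + 21 + 43 = 155.
Total exposure: 2 + 5 + 1 + 3 + 2 + 4 = 17 nights.
After the first batch: Gamma(11 + 155, 10 + 17) = Gamma(166, 27).
Total count: 14 + 13 + 12 + 13 = 52.
Total exposure: 4 nights.
After the second batch: Gamma(166 + 52, 27 + 4) = Gamma(218, 31).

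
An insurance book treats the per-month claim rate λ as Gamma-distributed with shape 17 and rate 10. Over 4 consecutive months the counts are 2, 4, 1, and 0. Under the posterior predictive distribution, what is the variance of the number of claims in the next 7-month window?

Total count: 2 + 4 + 1 + 0 = 7.
Total exposure: 4 months.
Gamma(α, β) with Poisson data over total exposure Σt gives posterior Gamma(α+Σx, β+Σt) = Gamma(24, 14).
The posterior predictive for a window of length T is Negative Binomial with variance T·α'·(β'+T)/β'² = 7·24·21/196 = 18.

18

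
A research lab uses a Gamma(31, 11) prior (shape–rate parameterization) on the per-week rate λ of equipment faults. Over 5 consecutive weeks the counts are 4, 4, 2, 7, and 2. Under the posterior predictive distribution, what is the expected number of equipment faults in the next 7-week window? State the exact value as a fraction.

Total count: 4 + 4 + 2 + 7 + 2 = 19.
Total exposure: 5 weeks.
Gamma(α, β) with Poisson data over total exposure Σt gives posterior Gamma(α+Σx, β+Σt) = Gamma(50, 16).
Predictive mean over a 7-week window = T·E[λ|data] = 7·50/16 = 175/8.

175/8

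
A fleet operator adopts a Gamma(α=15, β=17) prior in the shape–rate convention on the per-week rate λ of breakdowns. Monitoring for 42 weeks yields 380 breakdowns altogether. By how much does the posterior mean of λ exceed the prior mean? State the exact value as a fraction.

Total count 380 over total exposure 42 weeks.
Posterior: α' = 15 + 380 = 395, β' = 17 + 42 = 59.
Posterior mean = 395/59 = 395/59; prior mean = 15/17 = 15/17. Difference = 395/59 − 15/17 = 5830/1003.

5830/1003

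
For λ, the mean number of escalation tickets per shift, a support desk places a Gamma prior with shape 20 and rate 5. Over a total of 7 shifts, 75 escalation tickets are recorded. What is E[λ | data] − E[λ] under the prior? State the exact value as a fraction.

Total count 75 over total exposure 7 shifts.
By Gamma–Poisson conjugacy, the posterior is Gamma(α + Σx, β + Σt) = Gamma(20 + 75, 5 + 7) = Gamma(95, 12).
Posterior mean = 95/12 = 95/12; prior mean = 20/5 = 4. Difference = 95/12 − 4 = 47/12.

47/12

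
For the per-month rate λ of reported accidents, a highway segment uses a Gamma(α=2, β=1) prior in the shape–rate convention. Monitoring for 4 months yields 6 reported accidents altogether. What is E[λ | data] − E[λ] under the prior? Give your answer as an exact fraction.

-2/5

Total count 6 over total exposure 4 months.
Posterior: α' = 2 + 6 = 8, β' = 1 + 4 = 5.
Posterior mean = 8/5 = 8/5; prior mean = 2/1 = 2. Difference = 8/5 − 2 = -2/5.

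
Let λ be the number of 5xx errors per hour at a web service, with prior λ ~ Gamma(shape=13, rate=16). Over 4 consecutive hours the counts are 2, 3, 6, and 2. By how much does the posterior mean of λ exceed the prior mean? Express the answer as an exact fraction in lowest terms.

Total count: 2 + 3 + 6 + 2 = 13.
Total exposure: 4 hours.
By Gamma–Poisson conjugacy, the posterior is Gamma(α + Σx, β + Σt) = Gamma(13 + 13, 16 + 4) = Gamma(26, 20).
Posterior mean = 26/20 = 13/10; prior mean = 13/16 = 13/16. Difference = 13/10 − 13/16 = 39/80.

39/80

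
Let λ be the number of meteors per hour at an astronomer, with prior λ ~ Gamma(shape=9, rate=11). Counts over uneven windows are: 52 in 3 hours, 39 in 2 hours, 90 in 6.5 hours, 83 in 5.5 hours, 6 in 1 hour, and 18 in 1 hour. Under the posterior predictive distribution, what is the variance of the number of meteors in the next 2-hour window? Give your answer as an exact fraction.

528/25

Total count: 52 + 39 + 90 + 83 + 6 + 18 = 288.
Total exposure: 3 + 2 + 6.5 + 5.5 + 1 + 1 = 19 hours.
Gamma(α, β) with Poisson data over total exposure Σt gives posterior Gamma(α+Σx, β+Σt) = Gamma(297, 30).
The posterior predictive for a window of length T is Negative Binomial with variance T·α'·(β'+T)/β'² = 2·297·32/900 = 528/25.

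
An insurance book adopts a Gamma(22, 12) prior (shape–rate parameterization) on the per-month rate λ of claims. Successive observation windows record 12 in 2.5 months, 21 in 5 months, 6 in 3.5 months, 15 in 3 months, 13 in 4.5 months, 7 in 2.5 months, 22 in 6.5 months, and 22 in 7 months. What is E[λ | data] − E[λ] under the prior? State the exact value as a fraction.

Total count: 12 + 21 + 6 + 15 + 13 + 7 + 22 + 22 = 118.
Total exposure: 2.5 + 5 + 3.5 + 3 + 4.5 + 2.5 + 6.5 + 7 = 34.5 months.
The Gamma prior is conjugate for the Poisson rate, so λ | data ~ Gamma(22+118, 12+34.5) = Gamma(140, 93/2).
Posterior mean = 140/(93/2) = 280/93; prior mean = 22/12 = 11/6. Difference = 280/93 − 11/6 = 73/62.

73/62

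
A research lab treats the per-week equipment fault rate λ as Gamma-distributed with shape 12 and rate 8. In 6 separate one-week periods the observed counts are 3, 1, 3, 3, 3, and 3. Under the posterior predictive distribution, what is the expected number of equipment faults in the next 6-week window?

Total count: 3 + 1 + 3 + 3 + 3 + 3 = 16.
Total exposure: 6 weeks.
Conjugate update: add total count to the shape and total exposure to the rate, giving Gamma(28, 14).
Predictive mean over a 6-week window = T·E[λ|data] = 6·28/14 = 12.

12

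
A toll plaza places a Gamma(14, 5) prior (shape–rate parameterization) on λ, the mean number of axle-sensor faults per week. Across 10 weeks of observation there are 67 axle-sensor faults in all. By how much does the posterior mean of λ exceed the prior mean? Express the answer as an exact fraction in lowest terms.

Total count 67 over total exposure 10 weeks.
Conjugate update: add total count to the shape and total exposure to the rate, giving Gamma(81, 15).
Posterior mean = 81/15 = 27/5; prior mean = 14/5 = 14/5. Difference = 27/5 − 14/5 = 13/5.

13/5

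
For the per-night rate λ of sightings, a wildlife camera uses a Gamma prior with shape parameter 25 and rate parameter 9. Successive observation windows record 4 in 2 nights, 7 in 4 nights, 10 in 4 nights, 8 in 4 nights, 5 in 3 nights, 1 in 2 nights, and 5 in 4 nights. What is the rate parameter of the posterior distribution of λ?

Total count: 4 + 7 + 10 + 8 + 5 + 1 + 5 = 40.
Total exposure: 2 + 4 + 4 + 4 + 3 + 2 + 4 = 23 nights.
Conjugate update: add total count to the shape and total exposure to the rate, giving Gamma(65, 32).

32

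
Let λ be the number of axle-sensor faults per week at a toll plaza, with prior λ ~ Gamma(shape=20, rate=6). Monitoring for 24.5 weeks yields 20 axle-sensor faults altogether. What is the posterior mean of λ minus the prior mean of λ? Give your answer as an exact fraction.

-370/183

Total count 20 over total exposure 24.5 weeks.
Conjugate update: add total count to the shape and total exposure to the rate, giving Gamma(40, 61/2).
Posterior mean = 40/(61/2) = 80/61; prior mean = 20/6 = 10/3. Difference = 80/61 − 10/3 = -370/183.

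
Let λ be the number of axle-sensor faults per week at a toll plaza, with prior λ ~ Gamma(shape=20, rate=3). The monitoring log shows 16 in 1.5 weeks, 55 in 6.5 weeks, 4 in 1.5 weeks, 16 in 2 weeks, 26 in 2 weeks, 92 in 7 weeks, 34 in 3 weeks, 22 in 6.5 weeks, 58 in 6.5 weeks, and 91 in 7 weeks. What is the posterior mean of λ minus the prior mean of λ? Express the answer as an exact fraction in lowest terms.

Total count: 16 + 55 + 4 + 16 + 26 + 92 + 34 + 22 + 58 + 91 = 414.
Total exposure: 1.5 + 6.5 + 1.5 + 2 + 2 + 7 + 3 + 6.5 + 6.5 + 7 = 43.5 weeks.
Conjugate update: add total count to the shape and total exposure to the rate, giving Gamma(434, 93/2).
Posterior mean = 434/(93/2) = 28/3; prior mean = 20/3 = 20/3. Difference = 28/3 − 20/3 = 8/3.

8/3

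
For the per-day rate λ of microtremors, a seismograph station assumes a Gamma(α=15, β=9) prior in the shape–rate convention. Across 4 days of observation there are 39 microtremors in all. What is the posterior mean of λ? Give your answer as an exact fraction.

54/13

Total count 39 over total exposure 4 days.
Posterior: α' = 15 + 39 = 54, β' = 9 + 4 = 13.
Posterior mean = α'/β' = 54/13.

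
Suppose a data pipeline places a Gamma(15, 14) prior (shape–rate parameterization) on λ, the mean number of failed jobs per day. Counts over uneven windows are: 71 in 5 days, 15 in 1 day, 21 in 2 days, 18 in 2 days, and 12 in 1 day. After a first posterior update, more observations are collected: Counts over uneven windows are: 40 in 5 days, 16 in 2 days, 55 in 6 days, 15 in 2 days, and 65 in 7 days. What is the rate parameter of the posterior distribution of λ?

Total count: 71 + 15 + 21 + 18 + 12 = 137.
Total exposure: 5 + 1 + 2 + 2 + 1 = 11 days.
After the first batch: Gamma(15 + 137, 14 + 11) = Gamma(152, 25).
Total count: 40 + 16 + 55 + 15 + 65 = 191.
Total exposure: 5 + 2 + 6 + 2 + 7 = 22 days.
After the second batch: Gamma(152 + 191, 25 + 22) = Gamma(343, 47).

47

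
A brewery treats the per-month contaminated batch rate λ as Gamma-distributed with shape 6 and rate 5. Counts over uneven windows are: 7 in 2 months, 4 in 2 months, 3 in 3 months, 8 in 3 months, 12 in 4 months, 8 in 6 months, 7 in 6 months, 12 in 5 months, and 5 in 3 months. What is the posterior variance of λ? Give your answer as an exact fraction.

Total count: 7 + 4 + 3 + 8 + 12 + 8 + 7 + 12 + 5 = 66.
Total exposure: 2 + 2 + 3 + 3 + 4 + 6 + 6 + 5 + 3 = 34 months.
Conjugate update: add total count to the shape and total exposure to the rate, giving Gamma(72, 39).
Posterior variance = α'/β'² = 72/1521 = 8/169.

8/169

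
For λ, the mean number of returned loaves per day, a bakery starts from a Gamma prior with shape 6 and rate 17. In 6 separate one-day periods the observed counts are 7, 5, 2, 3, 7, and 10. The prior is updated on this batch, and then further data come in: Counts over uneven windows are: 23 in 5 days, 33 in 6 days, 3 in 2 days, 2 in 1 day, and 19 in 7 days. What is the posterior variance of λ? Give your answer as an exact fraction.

Total count: 7 + 5 + 2 + 3 + 7 + 10 = 34.
Total exposure: 6 days.
After the first batch: Gamma(6 + 34, 17 + 6) = Gamma(40, 23).
Total count: 23 + 33 + 3 + 2 + 19 = 80.
Total exposure: 5 + 6 + 2 + 1 + 7 = 21 days.
After the second batch: Gamma(40 + 80, 23 + 21) = Gamma(120, 44).
Posterior variance = α'/β'² = 120/1936 = 15/242.

15/242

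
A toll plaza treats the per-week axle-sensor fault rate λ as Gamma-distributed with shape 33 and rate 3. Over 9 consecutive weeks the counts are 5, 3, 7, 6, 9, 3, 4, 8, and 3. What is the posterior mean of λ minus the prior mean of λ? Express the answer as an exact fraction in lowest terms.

Total count: 5 + 3 + 7 + 6 + 9 + 3 + 4 + 8 + 3 = 48.
Total exposure: 9 weeks.
The Gamma prior is conjugate for the Poisson rate, so λ | data ~ Gamma(33+48, 3+9) = Gamma(81, 12).
Posterior mean = 81/12 = 27/4; prior mean = 33/3 = 11. Difference = 27/4 − 11 = -17/4.

-17/4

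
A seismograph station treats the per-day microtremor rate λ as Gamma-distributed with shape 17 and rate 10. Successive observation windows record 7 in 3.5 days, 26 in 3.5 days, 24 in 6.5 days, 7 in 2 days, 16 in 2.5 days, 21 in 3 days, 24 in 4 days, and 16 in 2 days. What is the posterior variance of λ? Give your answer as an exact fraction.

158/1369

Total count: 7 + 26 + 24 + 7 + 16 + 21 + 24 + 16 = 141.
Total exposure: 3.5 + 3.5 + 6.5 + 2 + 2.5 + 3 + 4 + 2 = 27 days.
Conjugate update: add total count to the shape and total exposure to the rate, giving Gamma(158, 37).
Posterior variance = α'/β'² = 158/1369.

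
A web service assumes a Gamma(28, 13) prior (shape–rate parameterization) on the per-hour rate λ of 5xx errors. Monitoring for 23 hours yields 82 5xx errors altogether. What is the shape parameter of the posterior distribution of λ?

110

Total count 82 over total exposure 23 hours.
The Gamma prior is conjugate for the Poisson rate, so λ | data ~ Gamma(28+82, 13+23) = Gamma(110, 36).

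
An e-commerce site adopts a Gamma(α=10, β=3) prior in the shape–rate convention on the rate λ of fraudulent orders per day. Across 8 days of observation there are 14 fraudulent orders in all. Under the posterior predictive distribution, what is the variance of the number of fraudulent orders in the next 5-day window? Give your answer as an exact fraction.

1920/121

Total count 14 over total exposure 8 days.
By Gamma–Poisson conjugacy, the posterior is Gamma(α + Σx, β + Σt) = Gamma(10 + 14, 3 + 8) = Gamma(24, 11).
The posterior predictive for a window of length T is Negative Binomial with variance T·α'·(β'+T)/β'² = 5·24·16/121 = 1920/121.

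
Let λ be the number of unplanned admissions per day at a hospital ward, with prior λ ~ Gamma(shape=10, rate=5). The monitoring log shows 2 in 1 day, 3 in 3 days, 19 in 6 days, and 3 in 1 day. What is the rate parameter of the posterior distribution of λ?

Total count: 2 + 3 + 19 + 3 = 27.
Total exposure: 1 + 3 + 6 + 1 = 11 days.
By Gamma–Poisson conjugacy, the posterior is Gamma(α + Σx, β + Σt) = Gamma(10 + 27, 5 + 11) = Gamma(37, 16).

16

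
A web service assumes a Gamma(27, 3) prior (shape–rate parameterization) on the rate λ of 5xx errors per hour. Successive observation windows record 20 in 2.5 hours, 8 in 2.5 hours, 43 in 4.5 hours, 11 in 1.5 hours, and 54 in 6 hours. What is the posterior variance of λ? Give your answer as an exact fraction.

Total count: 20 + 8 + 43 + 11 + 54 = 136.
Total exposure: 2.5 + 2.5 + 4.5 + 1.5 + 6 = 17 hours.
Posterior: α' = 27 + 136 = 163, β' = 3 + 17 = 20.
Posterior variance = α'/β'² = 163/400.

163/400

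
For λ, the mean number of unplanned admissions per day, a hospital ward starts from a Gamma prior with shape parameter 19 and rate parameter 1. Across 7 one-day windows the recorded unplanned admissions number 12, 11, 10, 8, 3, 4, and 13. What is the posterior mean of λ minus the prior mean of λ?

Total count: 12 + 11 + 10 + 8 + 3 + 4 + 13 = 61.
Total exposure: 7 days.
The Gamma prior is conjugate for the Poisson rate, so λ | data ~ Gamma(19+61, 1+7) = Gamma(80, 8).
Posterior mean = 80/8 = 10; prior mean = 19/1 = 19. Difference = 10 − 19 = -9.

-9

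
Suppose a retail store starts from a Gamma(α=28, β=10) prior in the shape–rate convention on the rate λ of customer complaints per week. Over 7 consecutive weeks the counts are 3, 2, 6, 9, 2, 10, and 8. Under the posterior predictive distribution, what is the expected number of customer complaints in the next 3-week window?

Total count: 3 + 2 + 6 + 9 + 2 + 10 + 8 = 40.
Total exposure: 7 weeks.
Conjugate update: add total count to the shape and total exposure to the rate, giving Gamma(68, 17).
Predictive mean over a 3-week window = T·E[λ|data] = 3·68/17 = 12.

12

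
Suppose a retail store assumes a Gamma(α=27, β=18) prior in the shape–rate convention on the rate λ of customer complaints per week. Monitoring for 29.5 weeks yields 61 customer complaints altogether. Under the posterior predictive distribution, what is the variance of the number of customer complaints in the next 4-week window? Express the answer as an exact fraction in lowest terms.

72512/9025

Total count 61 over total exposure 29.5 weeks.
Posterior: α' = 27 + 61 = 88, β' = 18 + 29.5 = 95/2.
The posterior predictive for a window of length T is Negative Binomial with variance T·α'·(β'+T)/β'² = 4·88·(103/2)/(9025/4) = 72512/9025.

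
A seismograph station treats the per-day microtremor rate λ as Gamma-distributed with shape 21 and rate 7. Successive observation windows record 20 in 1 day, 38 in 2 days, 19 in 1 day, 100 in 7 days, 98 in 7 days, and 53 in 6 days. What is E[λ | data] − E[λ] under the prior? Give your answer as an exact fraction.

256/31

Total count: 20 + 38 + 19 + 100 + 98 + 53 = 328.
Total exposure: 1 + 2 + 1 + 7 + 7 + 6 = 24 days.
Gamma(α, β) with Poisson data over total exposure Σt gives posterior Gamma(α+Σx, β+Σt) = Gamma(349, 31).
Posterior mean = 349/31 = 349/31; prior mean = 21/7 = 3. Difference = 349/31 − 3 = 256/31.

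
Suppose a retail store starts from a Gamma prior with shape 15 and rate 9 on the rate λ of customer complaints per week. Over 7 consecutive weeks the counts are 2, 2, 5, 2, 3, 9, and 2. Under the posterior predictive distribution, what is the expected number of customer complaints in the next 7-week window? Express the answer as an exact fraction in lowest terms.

35/2

Total count: 2 + 2 + 5 + 2 + 3 + 9 + 2 = 25.
Total exposure: 7 weeks.
Posterior: α' = 15 + 25 = 40, β' = 9 + 7 = 16.
Predictive mean over a 7-week window = T·E[λ|data] = 7·40/16 = 35/2.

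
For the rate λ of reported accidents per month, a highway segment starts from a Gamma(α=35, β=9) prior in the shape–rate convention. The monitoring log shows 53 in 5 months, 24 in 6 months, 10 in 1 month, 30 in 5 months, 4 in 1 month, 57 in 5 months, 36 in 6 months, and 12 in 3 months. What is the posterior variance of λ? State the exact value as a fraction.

Total count: 53 + 24 + 10 + 30 + 4 + 57 + 36 + 12 = 226.
Total exposure: 5 + 6 + 1 + 5 + 1 + 5 + 6 + 3 = 32 months.
Gamma(α, β) with Poisson data over total exposure Σt gives posterior Gamma(α+Σx, β+Σt) = Gamma(261, 41).
Posterior variance = α'/β'² = 261/1681.

261/1681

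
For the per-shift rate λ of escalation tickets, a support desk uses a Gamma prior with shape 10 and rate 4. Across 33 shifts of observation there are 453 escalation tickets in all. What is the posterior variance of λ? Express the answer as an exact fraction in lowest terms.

463/1369

Total count 453 over total exposure 33 shifts.
Posterior: α' = 10 + 453 = 463, β' = 4 + 33 = 37.
Posterior variance = α'/β'² = 463/1369.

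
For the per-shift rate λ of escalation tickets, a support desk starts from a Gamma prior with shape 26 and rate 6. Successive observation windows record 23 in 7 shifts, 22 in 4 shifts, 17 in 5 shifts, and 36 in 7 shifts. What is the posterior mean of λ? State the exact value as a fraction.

124/29

Total count: 23 + 22 + 17 + 36 = 98.
Total exposure: 7 + 4 + 5 + 7 = 23 shifts.
Gamma(α, β) with Poisson data over total exposure Σt gives posterior Gamma(α+Σx, β+Σt) = Gamma(124, 29).
Posterior mean = α'/β' = 124/29.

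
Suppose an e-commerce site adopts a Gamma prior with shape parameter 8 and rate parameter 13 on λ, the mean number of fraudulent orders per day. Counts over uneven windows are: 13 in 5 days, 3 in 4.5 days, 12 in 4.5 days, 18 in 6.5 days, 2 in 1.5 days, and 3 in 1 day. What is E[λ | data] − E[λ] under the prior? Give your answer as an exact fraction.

479/468

Total count: 13 + 3 + 12 + 18 + 2 + 3 = 51.
Total exposure: 5 + 4.5 + 4.5 + 6.5 + 1.5 + 1 = 23 days.
Conjugate update: add total count to the shape and total exposure to the rate, giving Gamma(59, 36).
Posterior mean = 59/36 = 59/36; prior mean = 8/13 = 8/13. Difference = 59/36 − 8/13 = 479/468.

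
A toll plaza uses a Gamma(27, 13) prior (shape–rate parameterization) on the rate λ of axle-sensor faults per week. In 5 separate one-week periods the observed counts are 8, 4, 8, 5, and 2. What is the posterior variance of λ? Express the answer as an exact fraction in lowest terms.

Total count: 8 + 4 + 8 + 5 + 2 = 27.
Total exposure: 5 weeks.
By Gamma–Poisson conjugacy, the posterior is Gamma(α + Σx, β + Σt) = Gamma(27 + 27, 13 + 5) = Gamma(54, 18).
Posterior variance = α'/β'² = 54/324 = 1/6.

1/6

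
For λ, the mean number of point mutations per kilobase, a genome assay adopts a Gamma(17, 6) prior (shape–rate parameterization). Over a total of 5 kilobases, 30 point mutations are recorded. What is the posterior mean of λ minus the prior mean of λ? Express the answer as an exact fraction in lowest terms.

95/66

Total count 30 over total exposure 5 kilobases.
Gamma(α, β) with Poisson data over total exposure Σt gives posterior Gamma(α+Σx, β+Σt) = Gamma(47, 11).
Posterior mean = 47/11 = 47/11; prior mean = 17/6 = 17/6. Difference = 47/11 − 17/6 = 95/66.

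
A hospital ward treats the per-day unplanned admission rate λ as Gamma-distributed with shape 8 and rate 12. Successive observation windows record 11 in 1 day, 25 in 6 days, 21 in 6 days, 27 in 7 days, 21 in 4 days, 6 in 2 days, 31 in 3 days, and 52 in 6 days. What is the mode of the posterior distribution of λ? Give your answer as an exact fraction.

Total count: 11 + 25 + 21 + 27 + 21 + 6 + 31 + 52 = 194.
Total exposure: 1 + 6 + 6 + 7 + 4 + 2 + 3 + 6 = 35 days.
By Gamma–Poisson conjugacy, the posterior is Gamma(α + Σx, β + Σt) = Gamma(8 + 194, 12 + 35) = Gamma(202, 47).
Posterior mode = (α'−1)/β' = 201/47.

201/47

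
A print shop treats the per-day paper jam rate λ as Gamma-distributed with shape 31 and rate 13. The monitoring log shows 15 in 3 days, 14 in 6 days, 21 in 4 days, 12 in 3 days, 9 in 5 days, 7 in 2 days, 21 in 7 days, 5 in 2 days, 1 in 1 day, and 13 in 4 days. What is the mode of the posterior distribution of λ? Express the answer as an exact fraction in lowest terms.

74/25

Total count: 15 + 14 + 21 + 12 + 9 + 7 + 21 + 5 + 1 + 13 = 118.
Total exposure: 3 + 6 + 4 + 3 + 5 + 2 + 7 + 2 + 1 + 4 = 37 days.
Posterior: α' = 31 + 118 = 149, β' = 13 + 37 = 50.
Posterior mode = (α'−1)/β' = 148/50 = 74/25.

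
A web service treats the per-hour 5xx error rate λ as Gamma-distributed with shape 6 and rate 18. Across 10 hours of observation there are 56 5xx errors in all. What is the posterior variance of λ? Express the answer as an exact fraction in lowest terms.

31/392

Total count 56 over total exposure 10 hours.
The Gamma prior is conjugate for the Poisson rate, so λ | data ~ Gamma(6+56, 18+10) = Gamma(62, 28).
Posterior variance = α'/β'² = 62/784 = 31/392.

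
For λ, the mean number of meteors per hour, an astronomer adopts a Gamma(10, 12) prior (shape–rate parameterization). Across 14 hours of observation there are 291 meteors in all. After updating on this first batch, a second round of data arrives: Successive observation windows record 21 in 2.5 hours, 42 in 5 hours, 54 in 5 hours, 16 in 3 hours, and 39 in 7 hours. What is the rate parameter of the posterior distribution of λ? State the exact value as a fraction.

Total count 291 over total exposure 14 hours.
After the first batch: Gamma(10 + 291, 12 + 14) = Gamma(301, 26).
Total count: 21 + 42 + 54 + 16 + 39 = 172.
Total exposure: 2.5 + 5 + 5 + 3 + 7 = 22.5 hours.
After the second batch: Gamma(301 + 172, 26 + 22.5) = Gamma(473, 97/2).

97/2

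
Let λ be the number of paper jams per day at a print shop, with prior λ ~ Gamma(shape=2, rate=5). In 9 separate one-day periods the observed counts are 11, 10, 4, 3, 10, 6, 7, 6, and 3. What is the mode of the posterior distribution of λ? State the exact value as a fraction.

61/14

Total count: 11 + 10 + 4 + 3 + 10 + 6 + 7 + 6 + 3 = 60.
Total exposure: 9 days.
Conjugate update: add total count to the shape and total exposure to the rate, giving Gamma(62, 14).
Posterior mode = (α'−1)/β' = 61/14.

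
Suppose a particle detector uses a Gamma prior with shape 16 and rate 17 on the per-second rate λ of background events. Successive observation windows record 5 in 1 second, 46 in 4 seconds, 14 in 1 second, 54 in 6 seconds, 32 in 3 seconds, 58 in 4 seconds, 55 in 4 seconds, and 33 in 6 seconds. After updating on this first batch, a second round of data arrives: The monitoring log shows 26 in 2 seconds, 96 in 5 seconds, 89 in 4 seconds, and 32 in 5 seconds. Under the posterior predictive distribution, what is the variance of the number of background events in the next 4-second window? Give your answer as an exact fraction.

Total count: 5 + 46 + 14 + 54 + 32 + 58 + 55 + 33 = 297.
Total exposure: 1 + 4 + 1 + 6 + 3 + 4 + 4 + 6 = 29 seconds.
After the first batch: Gamma(16 + 297, 17 + 29) = Gamma(313, 46).
Total count: 26 + 96 + 89 + 32 = 243.
Total exposure: 2 + 5 + 4 + 5 = 16 seconds.
After the second batch: Gamma(313 + 243, 46 + 16) = Gamma(556, 62).
The posterior predictive for a window of length T is Negative Binomial with variance T·α'·(β'+T)/β'² = 4·556·66/3844 = 36696/961.

36696/961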